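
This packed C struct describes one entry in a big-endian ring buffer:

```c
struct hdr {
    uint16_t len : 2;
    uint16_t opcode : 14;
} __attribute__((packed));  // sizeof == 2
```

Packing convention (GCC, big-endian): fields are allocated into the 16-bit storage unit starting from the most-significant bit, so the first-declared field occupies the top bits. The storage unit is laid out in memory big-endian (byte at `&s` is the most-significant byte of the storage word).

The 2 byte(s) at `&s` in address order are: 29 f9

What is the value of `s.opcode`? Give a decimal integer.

10745

[0]=0x29 [1]=0xf9 (big-endian) → word 0x29f9
len:2 @ bit 14 → (0x29f9>>14)&0x3 = 0x0
opcode:14 @ bit 0 → (0x29f9>>0)&0x3fff = 0x29f9  ←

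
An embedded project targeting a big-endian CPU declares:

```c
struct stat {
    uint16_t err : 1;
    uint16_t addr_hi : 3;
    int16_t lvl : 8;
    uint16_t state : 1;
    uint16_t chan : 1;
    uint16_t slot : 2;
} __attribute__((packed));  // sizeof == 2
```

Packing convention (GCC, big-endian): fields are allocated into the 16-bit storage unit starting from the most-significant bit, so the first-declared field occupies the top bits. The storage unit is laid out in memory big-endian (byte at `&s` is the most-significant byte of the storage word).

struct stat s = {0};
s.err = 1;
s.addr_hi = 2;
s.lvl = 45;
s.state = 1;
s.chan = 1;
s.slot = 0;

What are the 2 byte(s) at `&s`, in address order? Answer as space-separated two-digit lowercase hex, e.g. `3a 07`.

a2 dc

err:1 = 1 → 0x1 << 15 → word 0x8000
addr_hi:3 = 2 → 0x2 << 12 → word 0xa000
lvl:8 = 45 → 0x2d << 4 → word 0xa2d0
state:1 = 1 → 0x1 << 3 → word 0xa2d8
chan:1 = 1 → 0x1 << 2 → word 0xa2dc
slot:2 = 0 → 0x0 << 0 → word 0xa2dc
word = 0xa2dc → big-endian bytes:
  [0]=0xa2  [1]=0xdc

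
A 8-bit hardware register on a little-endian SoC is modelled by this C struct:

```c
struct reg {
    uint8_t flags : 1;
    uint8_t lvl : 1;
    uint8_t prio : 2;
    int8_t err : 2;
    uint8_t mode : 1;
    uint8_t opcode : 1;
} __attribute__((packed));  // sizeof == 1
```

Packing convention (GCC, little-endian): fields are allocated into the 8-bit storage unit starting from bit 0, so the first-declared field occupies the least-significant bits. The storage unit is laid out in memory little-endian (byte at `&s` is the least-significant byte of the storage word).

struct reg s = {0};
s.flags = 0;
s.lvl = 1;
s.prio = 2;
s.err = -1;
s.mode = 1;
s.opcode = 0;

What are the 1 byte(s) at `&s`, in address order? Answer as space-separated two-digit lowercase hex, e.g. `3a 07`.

7a

[0+:1] flags=0 & 0x1 = 0x0; word=0x00
[1+:1] lvl=1 & 0x1 = 0x1; word=0x02
[2+:2] prio=2 & 0x3 = 0x2; word=0x0a
[4+:2] err=-1 & 0x3 = 0x3; word=0x3a
[6+:1] mode=1 & 0x1 = 0x1; word=0x7a
[7+:1] opcode=0 & 0x1 = 0x0; word=0x7a
word = 0x7a → little-endian bytes:
  [0]=0x7a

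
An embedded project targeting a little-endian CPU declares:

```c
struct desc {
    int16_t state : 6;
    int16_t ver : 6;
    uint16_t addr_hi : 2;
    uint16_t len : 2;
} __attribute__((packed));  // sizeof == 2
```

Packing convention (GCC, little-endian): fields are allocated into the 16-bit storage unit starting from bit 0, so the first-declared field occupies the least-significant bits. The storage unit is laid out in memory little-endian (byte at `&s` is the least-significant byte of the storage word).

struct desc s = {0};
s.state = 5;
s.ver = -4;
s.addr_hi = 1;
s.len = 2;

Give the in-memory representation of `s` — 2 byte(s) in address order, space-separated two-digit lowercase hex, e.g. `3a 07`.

state:6 = 5 → 0x5 << 0 → word 0x0005
ver:6 = -4 → 0x3c << 6 → word 0x0f05
addr_hi:2 = 1 → 0x1 << 12 → word 0x1f05
len:2 = 2 → 0x2 << 14 → word 0x9f05
word = 0x9f05 → little-endian bytes:
  [0]=0x05  [1]=0x9f

05 9f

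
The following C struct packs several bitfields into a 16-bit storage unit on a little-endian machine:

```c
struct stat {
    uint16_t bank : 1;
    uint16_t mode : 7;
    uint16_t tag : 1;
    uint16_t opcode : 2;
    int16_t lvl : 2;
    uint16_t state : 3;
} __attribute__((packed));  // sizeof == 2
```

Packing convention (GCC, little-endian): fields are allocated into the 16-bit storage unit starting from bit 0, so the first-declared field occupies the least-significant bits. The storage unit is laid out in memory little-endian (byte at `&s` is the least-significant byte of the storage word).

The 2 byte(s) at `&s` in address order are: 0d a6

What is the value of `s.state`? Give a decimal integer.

5

[0]=0x0d [1]=0xa6 (little-endian) → word 0xa60d
bank:1 @ bit 0 → (0xa60d>>0)&0x1 = 0x1
mode:7 @ bit 1 → (0xa60d>>1)&0x7f = 0x6
tag:1 @ bit 8 → (0xa60d>>8)&0x1 = 0x0
opcode:2 @ bit 9 → (0xa60d>>9)&0x3 = 0x3
lvl:2 @ bit 11 → (0xa60d>>11)&0x3 = 0x0
state:3 @ bit 13 → (0xa60d>>13)&0x7 = 0x5  ←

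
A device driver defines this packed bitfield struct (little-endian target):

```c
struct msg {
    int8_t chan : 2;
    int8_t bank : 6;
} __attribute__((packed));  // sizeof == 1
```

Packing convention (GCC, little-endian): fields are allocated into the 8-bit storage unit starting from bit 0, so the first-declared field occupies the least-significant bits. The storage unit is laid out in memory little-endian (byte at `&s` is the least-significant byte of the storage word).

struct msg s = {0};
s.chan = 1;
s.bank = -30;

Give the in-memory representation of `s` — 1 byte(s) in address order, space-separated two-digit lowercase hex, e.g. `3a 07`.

89

chan:2 = 1 → 0x1 << 0 → word 0x01
bank:6 = -30 → 0x22 << 2 → word 0x89
word = 0x89 → little-endian bytes:
  [0]=0x89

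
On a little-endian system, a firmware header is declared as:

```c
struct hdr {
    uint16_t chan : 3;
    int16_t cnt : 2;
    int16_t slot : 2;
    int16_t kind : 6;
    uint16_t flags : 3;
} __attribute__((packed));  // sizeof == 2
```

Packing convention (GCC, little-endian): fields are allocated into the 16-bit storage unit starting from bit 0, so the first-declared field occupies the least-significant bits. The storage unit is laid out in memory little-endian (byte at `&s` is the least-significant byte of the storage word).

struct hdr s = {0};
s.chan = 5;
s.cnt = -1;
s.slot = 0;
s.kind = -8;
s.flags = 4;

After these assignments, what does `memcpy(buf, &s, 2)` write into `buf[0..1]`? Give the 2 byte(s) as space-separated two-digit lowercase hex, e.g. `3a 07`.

1d 9c

chan (3b) val=5 bits=0x5 at bit 0: 0x0005
cnt (2b) val=-1 bits=0x3 at bit 3: 0x001d
slot (2b) val=0 bits=0x0 at bit 5: 0x001d
kind (6b) val=-8 bits=0x38 at bit 7: 0x1c1d
flags (3b) val=4 bits=0x4 at bit 13: 0x9c1d
word = 0x9c1d → little-endian bytes:
  [0]=0x1d  [1]=0x9c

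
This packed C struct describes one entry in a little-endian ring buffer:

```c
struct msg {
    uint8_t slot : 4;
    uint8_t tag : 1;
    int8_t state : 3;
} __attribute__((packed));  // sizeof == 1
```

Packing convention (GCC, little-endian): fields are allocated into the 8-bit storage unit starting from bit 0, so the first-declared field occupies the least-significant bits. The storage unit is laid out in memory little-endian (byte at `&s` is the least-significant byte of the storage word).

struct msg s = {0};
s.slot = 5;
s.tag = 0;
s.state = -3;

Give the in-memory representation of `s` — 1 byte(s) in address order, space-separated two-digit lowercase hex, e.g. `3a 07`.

[0+:4] slot=5 & 0xf = 0x5; word=0x05
[4+:1] tag=0 & 0x1 = 0x0; word=0x05
[5+:3] state=-3 & 0x7 = 0x5; word=0xa5
word = 0xa5 → little-endian bytes:
  [0]=0xa5

a5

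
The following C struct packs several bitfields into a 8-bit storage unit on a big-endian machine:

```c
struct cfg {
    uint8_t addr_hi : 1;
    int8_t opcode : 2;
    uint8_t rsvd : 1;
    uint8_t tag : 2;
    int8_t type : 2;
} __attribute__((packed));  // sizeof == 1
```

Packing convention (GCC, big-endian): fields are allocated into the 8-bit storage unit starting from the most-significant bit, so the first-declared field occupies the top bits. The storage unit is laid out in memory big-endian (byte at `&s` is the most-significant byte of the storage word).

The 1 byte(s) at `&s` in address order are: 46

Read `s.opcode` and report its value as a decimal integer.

-2

[0]=0x46 (big-endian) → word 0x46
addr_hi [7+:1] = (word>>7) & 0x1 = 0
opcode [5+:2] = (word>>5) & 0x3 = 2  ←
rsvd [4+:1] = (word>>4) & 0x1 = 0
tag [2+:2] = (word>>2) & 0x3 = 1
type [0+:2] = (word>>0) & 0x3 = 2
opcode signed 2b, MSB=1: 2 - 4 = -2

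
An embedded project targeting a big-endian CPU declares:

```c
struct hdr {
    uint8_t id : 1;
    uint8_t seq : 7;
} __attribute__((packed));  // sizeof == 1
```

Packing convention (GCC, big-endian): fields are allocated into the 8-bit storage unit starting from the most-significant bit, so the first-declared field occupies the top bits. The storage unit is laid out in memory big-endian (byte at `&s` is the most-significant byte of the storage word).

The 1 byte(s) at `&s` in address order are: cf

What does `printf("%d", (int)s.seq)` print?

[0]=0xcf (big-endian) → word 0xcf
id:1 @ bit 7 → (0xcf>>7)&0x1 = 0x1
seq:7 @ bit 0 → (0xcf>>0)&0x7f = 0x4f  ←

79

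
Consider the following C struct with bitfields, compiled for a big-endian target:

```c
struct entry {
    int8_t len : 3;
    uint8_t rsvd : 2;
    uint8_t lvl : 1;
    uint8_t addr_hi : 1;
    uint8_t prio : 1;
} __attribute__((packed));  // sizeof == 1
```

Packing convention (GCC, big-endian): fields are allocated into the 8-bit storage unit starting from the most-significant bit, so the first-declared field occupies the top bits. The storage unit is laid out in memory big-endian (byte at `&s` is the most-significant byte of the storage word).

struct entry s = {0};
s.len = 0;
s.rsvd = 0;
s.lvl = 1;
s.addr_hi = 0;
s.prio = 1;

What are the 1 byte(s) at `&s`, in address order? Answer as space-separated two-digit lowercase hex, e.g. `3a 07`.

05

[5+:3] len=0 & 0x7 = 0x0; word=0x00
[3+:2] rsvd=0 & 0x3 = 0x0; word=0x00
[2+:1] lvl=1 & 0x1 = 0x1; word=0x04
[1+:1] addr_hi=0 & 0x1 = 0x0; word=0x04
[0+:1] prio=1 & 0x1 = 0x1; word=0x05
word = 0x05 → big-endian bytes:
  [0]=0x05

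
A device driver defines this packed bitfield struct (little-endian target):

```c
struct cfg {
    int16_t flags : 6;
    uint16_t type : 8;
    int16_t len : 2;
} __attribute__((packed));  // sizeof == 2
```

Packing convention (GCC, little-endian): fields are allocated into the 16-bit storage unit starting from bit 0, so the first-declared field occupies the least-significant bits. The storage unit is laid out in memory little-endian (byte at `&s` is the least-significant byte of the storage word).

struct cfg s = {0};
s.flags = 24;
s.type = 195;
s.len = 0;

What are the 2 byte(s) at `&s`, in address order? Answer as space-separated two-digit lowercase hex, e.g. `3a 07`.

flags:6 = 24 → 0x18 << 0 → word 0x0018
type:8 = 195 → 0xc3 << 6 → word 0x30d8
len:2 = 0 → 0x0 << 14 → word 0x30d8
word = 0x30d8 → little-endian bytes:
  [0]=0xd8  [1]=0x30

d8 30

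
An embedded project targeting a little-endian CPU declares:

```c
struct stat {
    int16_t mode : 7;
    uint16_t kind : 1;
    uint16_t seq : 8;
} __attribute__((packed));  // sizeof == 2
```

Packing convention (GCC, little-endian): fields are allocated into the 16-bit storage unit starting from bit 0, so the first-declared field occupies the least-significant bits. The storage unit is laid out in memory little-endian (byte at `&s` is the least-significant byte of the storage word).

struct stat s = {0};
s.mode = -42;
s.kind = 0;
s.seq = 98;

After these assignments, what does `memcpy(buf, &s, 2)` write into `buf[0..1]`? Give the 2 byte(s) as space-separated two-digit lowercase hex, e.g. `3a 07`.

mode:7 = -42 → 0x56 << 0 → word 0x0056
kind:1 = 0 → 0x0 << 7 → word 0x0056
seq:8 = 98 → 0x62 << 8 → word 0x6256
word = 0x6256 → little-endian bytes:
  [0]=0x56  [1]=0x62

56 62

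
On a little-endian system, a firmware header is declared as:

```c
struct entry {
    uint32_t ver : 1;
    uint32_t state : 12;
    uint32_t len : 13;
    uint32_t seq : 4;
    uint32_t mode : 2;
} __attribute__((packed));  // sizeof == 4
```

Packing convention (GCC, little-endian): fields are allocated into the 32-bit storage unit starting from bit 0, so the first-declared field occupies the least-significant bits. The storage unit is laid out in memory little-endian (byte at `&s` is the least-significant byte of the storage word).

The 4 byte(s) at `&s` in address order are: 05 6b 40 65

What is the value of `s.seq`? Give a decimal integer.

[0]=0x05 [1]=0x6b [2]=0x40 [3]=0x65 (little-endian) → word 0x65406b05
ver [0+:1] = (word>>0) & 0x1 = 1
state [1+:12] = (word>>1) & 0xfff = 1410
len [13+:13] = (word>>13) & 0x1fff = 2563
seq [26+:4] = (word>>26) & 0xf = 9  ←
mode [30+:2] = (word>>30) & 0x3 = 1

9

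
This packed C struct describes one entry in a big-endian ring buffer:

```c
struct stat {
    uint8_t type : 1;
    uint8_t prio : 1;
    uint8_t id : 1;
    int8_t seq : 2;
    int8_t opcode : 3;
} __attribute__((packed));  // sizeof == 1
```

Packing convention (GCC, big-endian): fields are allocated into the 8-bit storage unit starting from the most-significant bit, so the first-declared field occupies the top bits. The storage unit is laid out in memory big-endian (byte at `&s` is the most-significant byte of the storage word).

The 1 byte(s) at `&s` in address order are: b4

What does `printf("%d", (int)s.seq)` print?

[0]=0xb4 (big-endian) → word 0xb4
type [7+:1] = (word>>7) & 0x1 = 1
prio [6+:1] = (word>>6) & 0x1 = 0
id [5+:1] = (word>>5) & 0x1 = 1
seq [3+:2] = (word>>3) & 0x3 = 2  ←
opcode [0+:3] = (word>>0) & 0x7 = 4
seq signed 2b, MSB=1: 2 - 4 = -2

-2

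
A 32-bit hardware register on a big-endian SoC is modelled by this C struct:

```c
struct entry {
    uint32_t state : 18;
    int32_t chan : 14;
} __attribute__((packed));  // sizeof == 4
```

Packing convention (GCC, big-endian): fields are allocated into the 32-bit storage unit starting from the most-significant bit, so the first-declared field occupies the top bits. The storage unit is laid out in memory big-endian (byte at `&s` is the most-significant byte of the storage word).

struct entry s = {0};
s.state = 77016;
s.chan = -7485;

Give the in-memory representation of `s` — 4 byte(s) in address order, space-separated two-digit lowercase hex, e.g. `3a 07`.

[14+:18] state=77016 & 0x3ffff = 0x12cd8; word=0x4b360000
[0+:14] chan=-7485 & 0x3fff = 0x22c3; word=0x4b3622c3
word = 0x4b3622c3 → big-endian bytes:
  [0]=0x4b  [1]=0x36  [2]=0x22  [3]=0xc3

4b 36 22 c3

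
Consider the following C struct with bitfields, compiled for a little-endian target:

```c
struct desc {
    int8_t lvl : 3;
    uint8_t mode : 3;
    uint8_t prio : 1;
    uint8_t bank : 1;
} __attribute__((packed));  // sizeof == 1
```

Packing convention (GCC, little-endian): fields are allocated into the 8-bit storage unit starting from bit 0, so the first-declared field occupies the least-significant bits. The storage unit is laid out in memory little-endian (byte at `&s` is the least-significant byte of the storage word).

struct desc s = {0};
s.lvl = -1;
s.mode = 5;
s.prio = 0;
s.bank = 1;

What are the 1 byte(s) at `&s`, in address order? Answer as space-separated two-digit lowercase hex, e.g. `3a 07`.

[0+:3] lvl=-1 & 0x7 = 0x7; word=0x07
[3+:3] mode=5 & 0x7 = 0x5; word=0x2f
[6+:1] prio=0 & 0x1 = 0x0; word=0x2f
[7+:1] bank=1 & 0x1 = 0x1; word=0xaf
word = 0xaf → little-endian bytes:
  [0]=0xaf

af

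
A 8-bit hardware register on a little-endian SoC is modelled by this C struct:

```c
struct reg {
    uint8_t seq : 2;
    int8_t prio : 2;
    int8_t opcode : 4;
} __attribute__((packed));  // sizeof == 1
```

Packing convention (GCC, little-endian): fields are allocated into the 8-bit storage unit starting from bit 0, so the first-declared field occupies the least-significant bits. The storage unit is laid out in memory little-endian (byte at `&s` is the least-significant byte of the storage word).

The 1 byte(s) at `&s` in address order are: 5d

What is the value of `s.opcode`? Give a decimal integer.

[0]=0x5d (little-endian) → word 0x5d
seq [0+:2] = (word>>0) & 0x3 = 1
prio [2+:2] = (word>>2) & 0x3 = 3
opcode [4+:4] = (word>>4) & 0xf = 5  ←
opcode signed 4b, MSB=0: value = 5

5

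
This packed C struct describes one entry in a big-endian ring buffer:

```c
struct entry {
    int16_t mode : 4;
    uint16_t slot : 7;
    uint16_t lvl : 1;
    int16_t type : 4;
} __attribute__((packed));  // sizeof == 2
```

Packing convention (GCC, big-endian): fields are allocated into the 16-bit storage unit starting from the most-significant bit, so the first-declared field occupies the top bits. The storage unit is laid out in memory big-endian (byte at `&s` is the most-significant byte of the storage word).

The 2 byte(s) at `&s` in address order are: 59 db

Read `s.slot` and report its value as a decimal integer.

78

[0]=0x59 [1]=0xdb (big-endian) → word 0x59db
mode [12+:4] = (word>>12) & 0xf = 5
slot [5+:7] = (word>>5) & 0x7f = 78  ←
lvl [4+:1] = (word>>4) & 0x1 = 1
type [0+:4] = (word>>0) & 0xf = 11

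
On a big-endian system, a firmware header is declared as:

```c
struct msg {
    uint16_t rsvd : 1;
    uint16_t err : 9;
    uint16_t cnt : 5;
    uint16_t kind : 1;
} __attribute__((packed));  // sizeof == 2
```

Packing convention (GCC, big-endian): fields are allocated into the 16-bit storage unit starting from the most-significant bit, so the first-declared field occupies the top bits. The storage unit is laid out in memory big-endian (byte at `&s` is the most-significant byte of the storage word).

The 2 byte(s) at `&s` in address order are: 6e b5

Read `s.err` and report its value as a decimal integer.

[0]=0x6e [1]=0xb5 (big-endian) → word 0x6eb5
rsvd [15+:1] = (word>>15) & 0x1 = 0
err [6+:9] = (word>>6) & 0x1ff = 442  ←
cnt [1+:5] = (word>>1) & 0x1f = 26
kind [0+:1] = (word>>0) & 0x1 = 1

442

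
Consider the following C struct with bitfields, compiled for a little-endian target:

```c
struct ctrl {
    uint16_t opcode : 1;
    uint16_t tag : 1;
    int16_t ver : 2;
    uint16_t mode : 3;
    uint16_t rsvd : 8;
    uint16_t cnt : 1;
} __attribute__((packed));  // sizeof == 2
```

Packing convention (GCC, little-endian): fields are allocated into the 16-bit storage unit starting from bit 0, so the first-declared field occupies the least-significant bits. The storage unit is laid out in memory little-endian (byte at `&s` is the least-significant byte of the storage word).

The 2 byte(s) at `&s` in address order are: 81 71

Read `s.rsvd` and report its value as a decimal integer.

[0]=0x81 [1]=0x71 (little-endian) → word 0x7181
opcode:1 @ bit 0 → (0x7181>>0)&0x1 = 0x1
tag:1 @ bit 1 → (0x7181>>1)&0x1 = 0x0
ver:2 @ bit 2 → (0x7181>>2)&0x3 = 0x0
mode:3 @ bit 4 → (0x7181>>4)&0x7 = 0x0
rsvd:8 @ bit 7 → (0x7181>>7)&0xff = 0xe3  ←
cnt:1 @ bit 15 → (0x7181>>15)&0x1 = 0x0

227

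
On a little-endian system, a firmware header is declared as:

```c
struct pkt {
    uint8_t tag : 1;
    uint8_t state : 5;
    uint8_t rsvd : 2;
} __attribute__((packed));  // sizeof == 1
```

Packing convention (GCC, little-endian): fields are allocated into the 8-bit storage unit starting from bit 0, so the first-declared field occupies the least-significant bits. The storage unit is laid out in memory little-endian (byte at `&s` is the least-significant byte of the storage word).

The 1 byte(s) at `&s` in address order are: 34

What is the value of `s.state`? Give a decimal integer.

26

[0]=0x34 (little-endian) → word 0x34
tag:1 @ bit 0 → (0x34>>0)&0x1 = 0x0
state:5 @ bit 1 → (0x34>>1)&0x1f = 0x1a  ←
rsvd:2 @ bit 6 → (0x34>>6)&0x3 = 0x0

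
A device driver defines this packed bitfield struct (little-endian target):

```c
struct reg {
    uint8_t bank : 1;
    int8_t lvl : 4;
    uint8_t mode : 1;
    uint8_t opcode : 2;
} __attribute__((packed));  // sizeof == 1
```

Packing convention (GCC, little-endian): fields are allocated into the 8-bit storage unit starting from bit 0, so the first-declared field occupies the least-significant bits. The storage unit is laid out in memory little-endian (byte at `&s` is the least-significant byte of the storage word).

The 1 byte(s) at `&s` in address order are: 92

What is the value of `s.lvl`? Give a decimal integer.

-7

[0]=0x92 (little-endian) → word 0x92
bank [0+:1] = (word>>0) & 0x1 = 0
lvl [1+:4] = (word>>1) & 0xf = 9  ←
mode [5+:1] = (word>>5) & 0x1 = 0
opcode [6+:2] = (word>>6) & 0x3 = 2
lvl signed 4b, MSB=1: 9 - 16 = -7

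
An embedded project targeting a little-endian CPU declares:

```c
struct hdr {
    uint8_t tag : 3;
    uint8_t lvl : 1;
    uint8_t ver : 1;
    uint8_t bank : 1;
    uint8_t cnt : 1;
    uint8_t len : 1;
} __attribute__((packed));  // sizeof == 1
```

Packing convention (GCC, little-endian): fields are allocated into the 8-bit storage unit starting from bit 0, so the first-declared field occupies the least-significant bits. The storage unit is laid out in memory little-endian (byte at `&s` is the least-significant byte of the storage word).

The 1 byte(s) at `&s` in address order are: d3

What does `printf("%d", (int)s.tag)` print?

3

[0]=0xd3 (little-endian) → word 0xd3
tag [0+:3] = (word>>0) & 0x7 = 3  ←
lvl [3+:1] = (word>>3) & 0x1 = 0
ver [4+:1] = (word>>4) & 0x1 = 1
bank [5+:1] = (word>>5) & 0x1 = 0
cnt [6+:1] = (word>>6) & 0x1 = 1
len [7+:1] = (word>>7) & 0x1 = 1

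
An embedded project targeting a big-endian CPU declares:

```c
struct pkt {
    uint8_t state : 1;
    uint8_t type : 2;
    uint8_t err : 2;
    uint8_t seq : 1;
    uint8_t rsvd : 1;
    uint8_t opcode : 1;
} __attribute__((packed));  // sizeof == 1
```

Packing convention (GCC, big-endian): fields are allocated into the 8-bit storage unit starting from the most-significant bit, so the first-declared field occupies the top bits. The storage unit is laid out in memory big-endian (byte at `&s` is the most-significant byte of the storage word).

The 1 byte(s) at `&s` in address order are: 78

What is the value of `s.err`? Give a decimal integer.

[0]=0x78 (big-endian) → word 0x78
state:1 @ bit 7 → (0x78>>7)&0x1 = 0x0
type:2 @ bit 5 → (0x78>>5)&0x3 = 0x3
err:2 @ bit 3 → (0x78>>3)&0x3 = 0x3  ←
seq:1 @ bit 2 → (0x78>>2)&0x1 = 0x0
rsvd:1 @ bit 1 → (0x78>>1)&0x1 = 0x0
opcode:1 @ bit 0 → (0x78>>0)&0x1 = 0x0

3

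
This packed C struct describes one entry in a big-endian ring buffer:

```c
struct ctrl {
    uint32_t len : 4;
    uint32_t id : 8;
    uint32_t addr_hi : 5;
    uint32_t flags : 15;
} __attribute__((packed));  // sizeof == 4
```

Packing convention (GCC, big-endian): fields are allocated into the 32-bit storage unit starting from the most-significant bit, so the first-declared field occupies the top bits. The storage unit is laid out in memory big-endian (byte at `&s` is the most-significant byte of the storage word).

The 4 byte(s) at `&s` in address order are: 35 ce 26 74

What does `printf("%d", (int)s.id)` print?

[0]=0x35 [1]=0xce [2]=0x26 [3]=0x74 (big-endian) → word 0x35ce2674
len:4 @ bit 28 → (0x35ce2674>>28)&0xf = 0x3
id:8 @ bit 20 → (0x35ce2674>>20)&0xff = 0x5c  ←
addr_hi:5 @ bit 15 → (0x35ce2674>>15)&0x1f = 0x1c
flags:15 @ bit 0 → (0x35ce2674>>0)&0x7fff = 0x2674

92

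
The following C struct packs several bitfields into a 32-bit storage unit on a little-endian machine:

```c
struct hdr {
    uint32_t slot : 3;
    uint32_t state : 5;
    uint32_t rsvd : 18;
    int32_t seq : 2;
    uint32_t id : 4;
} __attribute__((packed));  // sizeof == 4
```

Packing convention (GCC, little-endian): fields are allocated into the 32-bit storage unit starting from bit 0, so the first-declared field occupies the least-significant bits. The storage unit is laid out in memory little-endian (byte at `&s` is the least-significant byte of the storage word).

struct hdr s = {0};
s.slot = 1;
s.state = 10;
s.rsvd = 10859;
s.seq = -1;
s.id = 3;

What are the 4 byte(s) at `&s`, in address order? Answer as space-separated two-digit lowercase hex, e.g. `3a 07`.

slot (3b) val=1 bits=0x1 at bit 0: 0x00000001
state (5b) val=10 bits=0xa at bit 3: 0x00000051
rsvd (18b) val=10859 bits=0x2a6b at bit 8: 0x002a6b51
seq (2b) val=-1 bits=0x3 at bit 26: 0x0c2a6b51
id (4b) val=3 bits=0x3 at bit 28: 0x3c2a6b51
word = 0x3c2a6b51 → little-endian bytes:
  [0]=0x51  [1]=0x6b  [2]=0x2a  [3]=0x3c

51 6b 2a 3c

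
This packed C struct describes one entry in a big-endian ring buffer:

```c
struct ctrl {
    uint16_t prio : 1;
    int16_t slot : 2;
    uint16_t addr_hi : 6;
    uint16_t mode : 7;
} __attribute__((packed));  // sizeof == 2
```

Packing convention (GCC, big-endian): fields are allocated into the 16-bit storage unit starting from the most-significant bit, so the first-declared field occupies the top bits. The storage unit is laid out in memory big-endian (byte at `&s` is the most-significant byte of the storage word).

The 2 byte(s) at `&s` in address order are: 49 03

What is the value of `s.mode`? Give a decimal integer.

[0]=0x49 [1]=0x03 (big-endian) → word 0x4903
prio [15+:1] = (word>>15) & 0x1 = 0
slot [13+:2] = (word>>13) & 0x3 = 2
addr_hi [7+:6] = (word>>7) & 0x3f = 18
mode [0+:7] = (word>>0) & 0x7f = 3  ←

3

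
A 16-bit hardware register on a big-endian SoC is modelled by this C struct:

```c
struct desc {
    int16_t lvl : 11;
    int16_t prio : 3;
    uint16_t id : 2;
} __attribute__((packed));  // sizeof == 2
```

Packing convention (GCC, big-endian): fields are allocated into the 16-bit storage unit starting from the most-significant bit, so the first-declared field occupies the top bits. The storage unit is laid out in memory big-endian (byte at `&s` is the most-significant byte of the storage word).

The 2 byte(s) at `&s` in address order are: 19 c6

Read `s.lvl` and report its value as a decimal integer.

206

[0]=0x19 [1]=0xc6 (big-endian) → word 0x19c6
lvl [5+:11] = (word>>5) & 0x7ff = 206  ←
prio [2+:3] = (word>>2) & 0x7 = 1
id [0+:2] = (word>>0) & 0x3 = 2
lvl signed 11b, MSB=0: value = 206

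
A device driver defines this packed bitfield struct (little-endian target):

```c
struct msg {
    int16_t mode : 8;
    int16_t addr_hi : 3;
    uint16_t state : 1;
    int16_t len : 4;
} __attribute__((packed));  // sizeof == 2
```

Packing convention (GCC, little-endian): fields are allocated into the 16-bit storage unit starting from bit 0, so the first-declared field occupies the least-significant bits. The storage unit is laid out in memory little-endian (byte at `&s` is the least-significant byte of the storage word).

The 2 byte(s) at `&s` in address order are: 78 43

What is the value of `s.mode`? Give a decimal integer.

120

[0]=0x78 [1]=0x43 (little-endian) → word 0x4378
mode [0+:8] = (word>>0) & 0xff = 120  ←
addr_hi [8+:3] = (word>>8) & 0x7 = 3
state [11+:1] = (word>>11) & 0x1 = 0
len [12+:4] = (word>>12) & 0xf = 4
mode signed 8b, MSB=0: value = 120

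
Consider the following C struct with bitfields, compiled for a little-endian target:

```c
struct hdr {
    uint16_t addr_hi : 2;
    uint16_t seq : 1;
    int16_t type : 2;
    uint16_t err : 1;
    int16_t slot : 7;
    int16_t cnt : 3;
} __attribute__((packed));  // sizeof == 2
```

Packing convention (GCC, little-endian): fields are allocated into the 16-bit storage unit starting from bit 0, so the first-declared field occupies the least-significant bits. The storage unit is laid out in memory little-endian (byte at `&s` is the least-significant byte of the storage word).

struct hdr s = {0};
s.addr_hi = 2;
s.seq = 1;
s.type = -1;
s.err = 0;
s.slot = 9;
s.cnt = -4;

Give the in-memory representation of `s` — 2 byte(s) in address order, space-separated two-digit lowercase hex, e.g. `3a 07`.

5e 82

addr_hi:2 = 2 → 0x2 << 0 → word 0x0002
seq:1 = 1 → 0x1 << 2 → word 0x0006
type:2 = -1 → 0x3 << 3 → word 0x001e
err:1 = 0 → 0x0 << 5 → word 0x001e
slot:7 = 9 → 0x9 << 6 → word 0x025e
cnt:3 = -4 → 0x4 << 13 → word 0x825e
word = 0x825e → little-endian bytes:
  [0]=0x5e  [1]=0x82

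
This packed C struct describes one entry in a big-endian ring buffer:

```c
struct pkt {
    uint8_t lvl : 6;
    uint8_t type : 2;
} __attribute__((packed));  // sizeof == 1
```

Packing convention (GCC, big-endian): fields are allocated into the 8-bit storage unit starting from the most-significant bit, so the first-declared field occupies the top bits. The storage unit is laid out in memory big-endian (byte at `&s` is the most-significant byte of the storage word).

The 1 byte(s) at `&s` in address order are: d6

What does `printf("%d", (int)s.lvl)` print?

53

[0]=0xd6 (big-endian) → word 0xd6
lvl [2+:6] = (word>>2) & 0x3f = 53  ←
type [0+:2] = (word>>0) & 0x3 = 2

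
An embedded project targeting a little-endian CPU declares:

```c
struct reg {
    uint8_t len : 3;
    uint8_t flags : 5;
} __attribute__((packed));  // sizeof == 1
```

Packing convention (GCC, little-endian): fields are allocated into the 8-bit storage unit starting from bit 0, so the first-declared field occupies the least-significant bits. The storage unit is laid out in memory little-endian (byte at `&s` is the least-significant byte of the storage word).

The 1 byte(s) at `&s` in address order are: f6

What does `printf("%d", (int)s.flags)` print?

30

[0]=0xf6 (little-endian) → word 0xf6
len:3 @ bit 0 → (0xf6>>0)&0x7 = 0x6
flags:5 @ bit 3 → (0xf6>>3)&0x1f = 0x1e  ←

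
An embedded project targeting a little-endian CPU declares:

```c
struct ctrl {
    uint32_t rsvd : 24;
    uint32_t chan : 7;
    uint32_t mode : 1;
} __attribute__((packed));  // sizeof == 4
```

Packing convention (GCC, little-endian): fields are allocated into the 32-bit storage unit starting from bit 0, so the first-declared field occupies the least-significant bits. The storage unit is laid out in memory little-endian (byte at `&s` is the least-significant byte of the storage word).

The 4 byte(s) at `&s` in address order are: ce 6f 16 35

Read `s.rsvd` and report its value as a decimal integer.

1470414

[0]=0xce [1]=0x6f [2]=0x16 [3]=0x35 (little-endian) → word 0x35166fce
rsvd [0+:24] = (word>>0) & 0xffffff = 1470414  ←
chan [24+:7] = (word>>24) & 0x7f = 53
mode [31+:1] = (word>>31) & 0x1 = 0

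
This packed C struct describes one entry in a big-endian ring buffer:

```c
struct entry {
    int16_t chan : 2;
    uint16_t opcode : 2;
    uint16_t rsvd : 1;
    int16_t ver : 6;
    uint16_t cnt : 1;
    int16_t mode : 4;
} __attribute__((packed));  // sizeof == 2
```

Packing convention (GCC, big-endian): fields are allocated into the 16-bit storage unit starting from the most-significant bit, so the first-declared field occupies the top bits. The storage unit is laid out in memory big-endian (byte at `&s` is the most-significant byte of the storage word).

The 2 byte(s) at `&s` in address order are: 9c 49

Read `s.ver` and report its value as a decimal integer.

[0]=0x9c [1]=0x49 (big-endian) → word 0x9c49
chan [14+:2] = (word>>14) & 0x3 = 2
opcode [12+:2] = (word>>12) & 0x3 = 1
rsvd [11+:1] = (word>>11) & 0x1 = 1
ver [5+:6] = (word>>5) & 0x3f = 34  ←
cnt [4+:1] = (word>>4) & 0x1 = 0
mode [0+:4] = (word>>0) & 0xf = 9
ver signed 6b, MSB=1: 34 - 64 = -30

-30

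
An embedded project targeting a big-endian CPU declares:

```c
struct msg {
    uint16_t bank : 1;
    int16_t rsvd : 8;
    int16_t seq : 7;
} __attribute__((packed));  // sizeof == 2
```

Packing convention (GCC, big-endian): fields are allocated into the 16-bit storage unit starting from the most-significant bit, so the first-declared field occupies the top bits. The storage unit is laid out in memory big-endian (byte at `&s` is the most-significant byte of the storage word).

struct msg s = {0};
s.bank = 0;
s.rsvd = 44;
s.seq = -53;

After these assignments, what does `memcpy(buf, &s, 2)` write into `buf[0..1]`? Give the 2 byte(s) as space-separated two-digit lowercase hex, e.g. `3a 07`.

16 4b

[15+:1] bank=0 & 0x1 = 0x0; word=0x0000
[7+:8] rsvd=44 & 0xff = 0x2c; word=0x1600
[0+:7] seq=-53 & 0x7f = 0x4b; word=0x164b
word = 0x164b → big-endian bytes:
  [0]=0x16  [1]=0x4b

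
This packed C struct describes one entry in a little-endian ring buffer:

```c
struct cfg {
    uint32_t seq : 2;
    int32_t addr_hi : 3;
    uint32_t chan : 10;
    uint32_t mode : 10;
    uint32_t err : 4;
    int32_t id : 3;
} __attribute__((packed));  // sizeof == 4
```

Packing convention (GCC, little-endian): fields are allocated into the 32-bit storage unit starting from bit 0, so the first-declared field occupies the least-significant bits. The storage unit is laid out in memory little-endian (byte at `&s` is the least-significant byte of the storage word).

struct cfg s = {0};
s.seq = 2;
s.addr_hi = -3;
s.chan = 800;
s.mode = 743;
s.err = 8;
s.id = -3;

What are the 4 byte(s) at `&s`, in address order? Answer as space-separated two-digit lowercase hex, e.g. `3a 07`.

seq:2 = 2 → 0x2 << 0 → word 0x00000002
addr_hi:3 = -3 → 0x5 << 2 → word 0x00000016
chan:10 = 800 → 0x320 << 5 → word 0x00006416
mode:10 = 743 → 0x2e7 << 15 → word 0x0173e416
err:4 = 8 → 0x8 << 25 → word 0x1173e416
id:3 = -3 → 0x5 << 29 → word 0xb173e416
word = 0xb173e416 → little-endian bytes:
  [0]=0x16  [1]=0xe4  [2]=0x73  [3]=0xb1

16 e4 73 b1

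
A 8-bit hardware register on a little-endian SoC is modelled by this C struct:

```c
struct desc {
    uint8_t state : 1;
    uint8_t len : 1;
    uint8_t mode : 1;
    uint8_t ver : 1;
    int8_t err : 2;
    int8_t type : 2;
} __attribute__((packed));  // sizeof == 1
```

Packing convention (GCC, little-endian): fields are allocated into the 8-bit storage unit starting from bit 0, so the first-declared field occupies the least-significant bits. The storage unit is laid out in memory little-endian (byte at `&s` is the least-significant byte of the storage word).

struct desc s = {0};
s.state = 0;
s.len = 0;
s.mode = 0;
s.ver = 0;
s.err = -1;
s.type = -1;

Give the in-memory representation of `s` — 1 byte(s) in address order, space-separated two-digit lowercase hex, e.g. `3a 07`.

[0+:1] state=0 & 0x1 = 0x0; word=0x00
[1+:1] len=0 & 0x1 = 0x0; word=0x00
[2+:1] mode=0 & 0x1 = 0x0; word=0x00
[3+:1] ver=0 & 0x1 = 0x0; word=0x00
[4+:2] err=-1 & 0x3 = 0x3; word=0x30
[6+:2] type=-1 & 0x3 = 0x3; word=0xf0
word = 0xf0 → little-endian bytes:
  [0]=0xf0

f0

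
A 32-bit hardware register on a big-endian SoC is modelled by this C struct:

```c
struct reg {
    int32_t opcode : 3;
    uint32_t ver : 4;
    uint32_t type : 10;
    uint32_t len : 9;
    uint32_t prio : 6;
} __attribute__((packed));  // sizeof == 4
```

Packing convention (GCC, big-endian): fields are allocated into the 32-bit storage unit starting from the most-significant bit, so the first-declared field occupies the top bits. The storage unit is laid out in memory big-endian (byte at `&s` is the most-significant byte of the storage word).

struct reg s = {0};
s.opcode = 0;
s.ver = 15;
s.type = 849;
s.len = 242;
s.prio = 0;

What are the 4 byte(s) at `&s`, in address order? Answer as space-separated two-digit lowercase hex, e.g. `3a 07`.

1f a8 bc 80

opcode:3 = 0 → 0x0 << 29 → word 0x00000000
ver:4 = 15 → 0xf << 25 → word 0x1e000000
type:10 = 849 → 0x351 << 15 → word 0x1fa88000
len:9 = 242 → 0xf2 << 6 → word 0x1fa8bc80
prio:6 = 0 → 0x0 << 0 → word 0x1fa8bc80
word = 0x1fa8bc80 → big-endian bytes:
  [0]=0x1f  [1]=0xa8  [2]=0xbc  [3]=0x80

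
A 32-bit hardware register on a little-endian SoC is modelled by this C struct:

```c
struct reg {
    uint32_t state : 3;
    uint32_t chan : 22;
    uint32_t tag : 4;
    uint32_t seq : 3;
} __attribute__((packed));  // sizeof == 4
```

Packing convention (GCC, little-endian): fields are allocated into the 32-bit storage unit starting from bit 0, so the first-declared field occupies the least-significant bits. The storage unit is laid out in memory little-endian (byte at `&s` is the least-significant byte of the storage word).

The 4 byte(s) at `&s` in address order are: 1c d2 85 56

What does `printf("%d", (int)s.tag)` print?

[0]=0x1c [1]=0xd2 [2]=0x85 [3]=0x56 (little-endian) → word 0x5685d21c
state:3 @ bit 0 → (0x5685d21c>>0)&0x7 = 0x4
chan:22 @ bit 3 → (0x5685d21c>>3)&0x3fffff = 0x10ba43
tag:4 @ bit 25 → (0x5685d21c>>25)&0xf = 0xb  ←
seq:3 @ bit 29 → (0x5685d21c>>29)&0x7 = 0x2

11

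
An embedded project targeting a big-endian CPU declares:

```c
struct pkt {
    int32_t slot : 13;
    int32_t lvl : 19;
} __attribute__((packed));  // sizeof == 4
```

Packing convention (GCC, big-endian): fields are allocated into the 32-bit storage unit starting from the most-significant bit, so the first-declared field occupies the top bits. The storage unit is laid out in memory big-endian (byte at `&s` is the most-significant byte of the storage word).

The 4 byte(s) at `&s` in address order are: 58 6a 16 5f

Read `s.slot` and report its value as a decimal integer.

2829

[0]=0x58 [1]=0x6a [2]=0x16 [3]=0x5f (big-endian) → word 0x586a165f
slot [19+:13] = (word>>19) & 0x1fff = 2829  ←
lvl [0+:19] = (word>>0) & 0x7ffff = 136799
slot signed 13b, MSB=0: value = 2829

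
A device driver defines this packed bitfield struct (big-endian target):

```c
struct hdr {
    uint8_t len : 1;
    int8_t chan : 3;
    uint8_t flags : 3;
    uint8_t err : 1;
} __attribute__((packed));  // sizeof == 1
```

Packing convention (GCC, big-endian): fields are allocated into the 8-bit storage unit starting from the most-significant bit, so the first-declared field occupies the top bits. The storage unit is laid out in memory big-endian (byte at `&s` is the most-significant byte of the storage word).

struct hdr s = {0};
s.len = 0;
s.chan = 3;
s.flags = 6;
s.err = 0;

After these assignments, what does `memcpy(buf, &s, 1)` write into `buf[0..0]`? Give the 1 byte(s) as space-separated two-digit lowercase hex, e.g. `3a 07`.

len:1 = 0 → 0x0 << 7 → word 0x00
chan:3 = 3 → 0x3 << 4 → word 0x30
flags:3 = 6 → 0x6 << 1 → word 0x3c
err:1 = 0 → 0x0 << 0 → word 0x3c
word = 0x3c → big-endian bytes:
  [0]=0x3c

3c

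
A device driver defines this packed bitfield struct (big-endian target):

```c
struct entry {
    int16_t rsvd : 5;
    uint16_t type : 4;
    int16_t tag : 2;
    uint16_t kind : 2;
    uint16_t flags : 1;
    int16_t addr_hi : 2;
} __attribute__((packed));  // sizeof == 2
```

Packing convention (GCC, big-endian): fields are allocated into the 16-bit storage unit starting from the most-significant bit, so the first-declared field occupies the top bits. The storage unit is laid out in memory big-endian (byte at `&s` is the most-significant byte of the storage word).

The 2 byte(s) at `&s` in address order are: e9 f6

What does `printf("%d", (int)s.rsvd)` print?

-3

[0]=0xe9 [1]=0xf6 (big-endian) → word 0xe9f6
rsvd:5 @ bit 11 → (0xe9f6>>11)&0x1f = 0x1d  ←
type:4 @ bit 7 → (0xe9f6>>7)&0xf = 0x3
tag:2 @ bit 5 → (0xe9f6>>5)&0x3 = 0x3
kind:2 @ bit 3 → (0xe9f6>>3)&0x3 = 0x2
flags:1 @ bit 2 → (0xe9f6>>2)&0x1 = 0x1
addr_hi:2 @ bit 0 → (0xe9f6>>0)&0x3 = 0x2
rsvd signed 5b, MSB=1: 29 - 32 = -3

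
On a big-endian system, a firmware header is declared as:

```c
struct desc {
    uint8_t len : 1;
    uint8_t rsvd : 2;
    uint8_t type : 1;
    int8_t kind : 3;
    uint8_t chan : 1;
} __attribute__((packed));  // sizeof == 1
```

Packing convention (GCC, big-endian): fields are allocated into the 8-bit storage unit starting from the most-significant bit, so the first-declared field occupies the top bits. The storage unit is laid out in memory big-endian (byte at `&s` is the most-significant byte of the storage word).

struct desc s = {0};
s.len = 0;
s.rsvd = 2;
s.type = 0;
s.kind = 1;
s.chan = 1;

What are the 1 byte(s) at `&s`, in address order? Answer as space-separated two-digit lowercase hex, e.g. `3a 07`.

[7+:1] len=0 & 0x1 = 0x0; word=0x00
[5+:2] rsvd=2 & 0x3 = 0x2; word=0x40
[4+:1] type=0 & 0x1 = 0x0; word=0x40
[1+:3] kind=1 & 0x7 = 0x1; word=0x42
[0+:1] chan=1 & 0x1 = 0x1; word=0x43
word = 0x43 → big-endian bytes:
  [0]=0x43

43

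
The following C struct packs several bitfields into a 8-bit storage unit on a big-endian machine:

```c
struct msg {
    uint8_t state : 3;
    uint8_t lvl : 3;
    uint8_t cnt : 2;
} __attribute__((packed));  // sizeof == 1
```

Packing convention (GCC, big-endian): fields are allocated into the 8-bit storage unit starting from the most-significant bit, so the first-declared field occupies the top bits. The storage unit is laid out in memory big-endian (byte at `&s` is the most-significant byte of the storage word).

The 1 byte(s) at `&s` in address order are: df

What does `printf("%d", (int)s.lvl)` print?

[0]=0xdf (big-endian) → word 0xdf
state:3 @ bit 5 → (0xdf>>5)&0x7 = 0x6
lvl:3 @ bit 2 → (0xdf>>2)&0x7 = 0x7  ←
cnt:2 @ bit 0 → (0xdf>>0)&0x3 = 0x3

7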